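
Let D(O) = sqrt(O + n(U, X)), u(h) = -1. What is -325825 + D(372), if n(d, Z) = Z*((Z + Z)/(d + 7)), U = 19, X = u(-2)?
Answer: -325825 + sqrt(62881)/13 ≈ -3.2581e+5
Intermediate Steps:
X = -1
n(d, Z) = 2*Z**2/(7 + d) (n(d, Z) = Z*((2*Z)/(7 + d)) = Z*(2*Z/(7 + d)) = 2*Z**2/(7 + d))
D(O) = sqrt(1/13 + O) (D(O) = sqrt(O + 2*(-1)**2/(7 + 19)) = sqrt(O + 2*1/26) = sqrt(O + 2*1*(1/26)) = sqrt(O + 1/13) = sqrt(1/13 + O))
-325825 + D(372) = -325825 + sqrt(13 + 169*372)/13 = -325825 + sqrt(13 + 62868)/13 = -325825 + sqrt(62881)/13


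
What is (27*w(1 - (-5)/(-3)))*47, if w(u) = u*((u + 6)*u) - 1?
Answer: 1739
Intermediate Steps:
w(u) = -1 + u²*(6 + u) (w(u) = u*((6 + u)*u) - 1 = u*(u*(6 + u)) - 1 = u²*(6 + u) - 1 = -1 + u²*(6 + u))
(27*w(1 - (-5)/(-3)))*47 = (27*(-1 + (1 - (-5)/(-3))³ + 6*(1 - (-5)/(-3))²))*47 = (27*(-1 + (1 - (-5)*(-1)/3)³ + 6*(1 - (-5)*(-1)/3)²))*47 = (27*(-1 + (1 - 1*5/3)³ + 6*(1 - 1*5/3)²))*47 = (27*(-1 + (1 - 5/3)³ + 6*(1 - 5/3)²))*47 = (27*(-1 + (-⅔)³ + 6*(-⅔)²))*47 = (27*(-1 - 8/27 + 6*(4/9)))*47 = (27*(-1 - 8/27 + 8/3))*47 = (27*(37/27))*47 = 37*47 = 1739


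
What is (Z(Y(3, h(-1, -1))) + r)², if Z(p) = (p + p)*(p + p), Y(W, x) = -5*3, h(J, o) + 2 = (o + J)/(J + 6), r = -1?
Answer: 808201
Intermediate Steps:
h(J, o) = -2 + (J + o)/(6 + J) (h(J, o) = -2 + (o + J)/(J + 6) = -2 + (J + o)/(6 + J))
Y(W, x) = -15
Z(p) = 4*p² (Z(p) = (2*p)*(2*p) = 4*p²)
(Z(Y(3, h(-1, -1))) + r)² = (4*(-15)² - 1)² = (4*225 - 1)² = (900 - 1)² = 899² = 808201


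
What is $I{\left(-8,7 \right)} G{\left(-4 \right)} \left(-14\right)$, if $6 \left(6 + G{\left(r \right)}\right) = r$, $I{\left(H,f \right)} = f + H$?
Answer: $- \frac{280}{3} \approx -93.333$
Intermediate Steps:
$I{\left(H,f \right)} = H + f$
$G{\left(r \right)} = -6 + \frac{r}{6}$
$I{\left(-8,7 \right)} G{\left(-4 \right)} \left(-14\right) = \left(-8 + 7\right) \left(-6 + \frac{1}{6} \left(-4\right)\right) \left(-14\right) = - (-6 - \frac{2}{3}) \left(-14\right) = \left(-1\right) \left(- \frac{20}{3}\right) \left(-14\right) = \frac{20}{3} \left(-14\right) = - \frac{280}{3}$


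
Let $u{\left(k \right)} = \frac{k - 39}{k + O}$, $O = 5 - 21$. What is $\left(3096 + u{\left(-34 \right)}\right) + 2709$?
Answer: $\frac{290323}{50} \approx 5806.5$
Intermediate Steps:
$O = -16$
$u{\left(k \right)} = \frac{-39 + k}{-16 + k}$ ($u{\left(k \right)} = \frac{k - 39}{k - 16} = \frac{-39 + k}{-16 + k}$)
$\left(3096 + u{\left(-34 \right)}\right) + 2709 = \left(3096 + \frac{-39 - 34}{-16 - 34}\right) + 2709 = \left(3096 + \frac{1}{-50} \left(-73\right)\right) + 2709 = \left(3096 - - \frac{73}{50}\right) + 2709 = \left(3096 + \frac{73}{50}\right) + 2709 = \frac{154873}{50} + 2709 = \frac{290323}{50}$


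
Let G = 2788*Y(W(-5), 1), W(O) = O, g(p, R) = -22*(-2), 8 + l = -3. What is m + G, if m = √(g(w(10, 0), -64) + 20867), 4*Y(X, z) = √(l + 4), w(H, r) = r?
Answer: √20911 + 697*I*√7 ≈ 144.61 + 1844.1*I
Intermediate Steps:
l = -11 (l = -8 - 3 = -11)
g(p, R) = 44
Y(X, z) = I*√7/4 (Y(X, z) = √(-11 + 4)/4 = √(-7)/4 = (I*√7)/4 = I*√7/4)
m = √20911 (m = √(44 + 20867) = √20911 ≈ 144.61)
G = 697*I*√7 (G = 2788*(I*√7/4) = 697*I*√7 ≈ 1844.1*I)
m + G = √20911 + 697*I*√7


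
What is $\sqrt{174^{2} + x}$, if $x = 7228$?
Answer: $8 \sqrt{586} \approx 193.66$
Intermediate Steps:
$\sqrt{174^{2} + x} = \sqrt{174^{2} + 7228} = \sqrt{30276 + 7228} = \sqrt{37504} = 8 \sqrt{586}$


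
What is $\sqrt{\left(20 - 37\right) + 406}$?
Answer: $\sqrt{389} \approx 19.723$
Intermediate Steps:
$\sqrt{\left(20 - 37\right) + 406} = \sqrt{-17 + 406} = \sqrt{389}$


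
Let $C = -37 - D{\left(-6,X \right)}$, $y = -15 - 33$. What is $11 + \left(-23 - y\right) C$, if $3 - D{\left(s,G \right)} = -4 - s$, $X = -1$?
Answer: $-939$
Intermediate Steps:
$y = -48$
$D{\left(s,G \right)} = 7 + s$ ($D{\left(s,G \right)} = 3 - \left(-4 - s\right) = 3 + \left(4 + s\right) = 7 + s$)
$C = -38$ ($C = -37 - \left(7 - 6\right) = -37 - 1 = -38$)
$11 + \left(-23 - y\right) C = 11 + \left(-23 - -48\right) \left(-38\right) = 11 + \left(-23 + 48\right) \left(-38\right) = 11 + 25 \left(-38\right) = 11 - 950 = -939$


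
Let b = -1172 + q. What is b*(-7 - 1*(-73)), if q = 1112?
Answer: -3960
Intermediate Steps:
b = -60 (b = -1172 + 1112 = -60)
b*(-7 - 1*(-73)) = -60*(-7 - 1*(-73)) = -60*(-7 + 73) = -60*66 = -3960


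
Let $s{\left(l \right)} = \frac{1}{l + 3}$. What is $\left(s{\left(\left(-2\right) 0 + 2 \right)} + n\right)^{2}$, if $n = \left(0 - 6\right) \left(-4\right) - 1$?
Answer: $\frac{13456}{25} \approx 538.24$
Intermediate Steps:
$n = 23$ ($n = \left(0 - 6\right) \left(-4\right) - 1 = \left(-6\right) \left(-4\right) - 1 = 24 - 1 = 23$)
$s{\left(l \right)} = \frac{1}{3 + l}$
$\left(s{\left(\left(-2\right) 0 + 2 \right)} + n\right)^{2} = \left(\frac{1}{3 + \left(\left(-2\right) 0 + 2\right)} + 23\right)^{2} = \left(\frac{1}{3 + \left(0 + 2\right)} + 23\right)^{2} = \left(\frac{1}{3 + 2} + 23\right)^{2} = \left(\frac{1}{5} + 23\right)^{2} = \left(\frac{116}{5}\right)^{2} = \frac{13456}{25}$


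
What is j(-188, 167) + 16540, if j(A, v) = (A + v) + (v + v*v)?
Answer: 44575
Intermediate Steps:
j(A, v) = A + v² + 2*v (j(A, v) = (A + v) + (v + v²) = A + v² + 2*v)
j(-188, 167) + 16540 = (-188 + 167² + 2*167) + 16540 = (-188 + 27889 + 334) + 16540 = 28035 + 16540 = 44575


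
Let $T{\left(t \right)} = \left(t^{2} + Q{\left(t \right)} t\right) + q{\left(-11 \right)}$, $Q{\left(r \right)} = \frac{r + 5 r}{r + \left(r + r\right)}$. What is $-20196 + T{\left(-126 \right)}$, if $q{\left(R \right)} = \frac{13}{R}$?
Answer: $- \frac{50305}{11} \approx -4573.2$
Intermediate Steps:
$Q{\left(r \right)} = 2$ ($Q{\left(r \right)} = \frac{6 r}{r + 2 r} = \frac{6 r}{3 r} = 6 r \frac{1}{3 r} = 2$)
$T{\left(t \right)} = - \frac{13}{11} + t^{2} + 2 t$ ($T{\left(t \right)} = \left(t^{2} + 2 t\right) + \frac{13}{-11} = \left(t^{2} + 2 t\right) + 13 \left(- \frac{1}{11}\right) = \left(t^{2} + 2 t\right) - \frac{13}{11} = - \frac{13}{11} + t^{2} + 2 t$)
$-20196 + T{\left(-126 \right)} = -20196 + \left(- \frac{13}{11} + \left(-126\right)^{2} + 2 \left(-126\right)\right) = -20196 - - \frac{171851}{11} = -20196 + \frac{171851}{11} = - \frac{50305}{11}$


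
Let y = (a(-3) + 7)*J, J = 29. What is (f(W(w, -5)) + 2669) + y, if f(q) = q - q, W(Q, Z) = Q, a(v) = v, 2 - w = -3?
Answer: 2785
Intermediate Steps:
w = 5 (w = 2 - 1*(-3) = 2 + 3 = 5)
f(q) = 0
y = 116 (y = (-3 + 7)*29 = 4*29 = 116)
(f(W(w, -5)) + 2669) + y = (0 + 2669) + 116 = 2669 + 116 = 2785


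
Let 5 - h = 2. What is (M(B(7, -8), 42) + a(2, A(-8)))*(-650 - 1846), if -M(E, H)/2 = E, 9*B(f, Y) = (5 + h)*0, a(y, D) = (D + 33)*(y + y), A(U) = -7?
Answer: -259584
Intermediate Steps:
h = 3 (h = 5 - 1*2 = 5 - 2 = 3)
a(y, D) = 2*y*(33 + D) (a(y, D) = (33 + D)*(2*y) = 2*y*(33 + D))
B(f, Y) = 0 (B(f, Y) = ((5 + 3)*0)/9 = (8*0)/9 = (⅑)*0 = 0)
M(E, H) = -2*E
(M(B(7, -8), 42) + a(2, A(-8)))*(-650 - 1846) = (-2*0 + 2*2*(33 - 7))*(-650 - 1846) = (0 + 2*2*26)*(-2496) = (0 + 104)*(-2496) = 104*(-2496) = -259584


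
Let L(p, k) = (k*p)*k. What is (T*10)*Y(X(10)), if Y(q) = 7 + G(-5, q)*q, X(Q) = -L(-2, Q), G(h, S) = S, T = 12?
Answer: 4800840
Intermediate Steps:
L(p, k) = p*k**2
X(Q) = 2*Q**2 (X(Q) = -(-2)*Q**2 = 2*Q**2)
Y(q) = 7 + q**2 (Y(q) = 7 + q*q = 7 + q**2)
(T*10)*Y(X(10)) = (12*10)*(7 + (2*10**2)**2) = 120*(7 + (2*100)**2) = 120*(7 + 200**2) = 120*(7 + 40000) = 120*40007 = 4800840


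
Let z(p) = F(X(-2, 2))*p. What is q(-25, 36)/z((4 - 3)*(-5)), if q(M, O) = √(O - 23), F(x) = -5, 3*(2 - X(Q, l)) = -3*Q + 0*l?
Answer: √13/25 ≈ 0.14422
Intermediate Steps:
X(Q, l) = 2 + Q (X(Q, l) = 2 - (-3*Q + 0*l)/3 = 2 - (-3*Q + 0)/3 = 2 - (-1)*Q = 2 + Q)
q(M, O) = √(-23 + O)
z(p) = -5*p
q(-25, 36)/z((4 - 3)*(-5)) = √(-23 + 36)/((-5*(4 - 3)*(-5))) = √13/((-5*(-5))) = √13/25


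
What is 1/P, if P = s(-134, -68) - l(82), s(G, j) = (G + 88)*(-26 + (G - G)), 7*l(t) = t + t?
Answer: 7/8208 ≈ 0.00085283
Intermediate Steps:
l(t) = 2*t/7 (l(t) = (t + t)/7 = (2*t)/7 = 2*t/7)
s(G, j) = -2288 - 26*G (s(G, j) = (88 + G)*(-26 + 0) = (88 + G)*(-26) = -2288 - 26*G)
P = 8208/7 (P = (-2288 - 26*(-134)) - 2*82/7 = (-2288 + 3484) - 1*164/7 = 1196 - 164/7 = 8208/7 ≈ 1172.6)
1/P = 1/(8208/7) = 7/8208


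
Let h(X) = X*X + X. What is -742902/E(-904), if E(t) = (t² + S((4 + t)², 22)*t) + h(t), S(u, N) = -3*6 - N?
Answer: -371451/834844 ≈ -0.44493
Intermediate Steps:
S(u, N) = -18 - N
h(X) = X + X² (h(X) = X² + X = X + X²)
E(t) = t² - 40*t + t*(1 + t) (E(t) = (t² + (-18 - 1*22)*t) + t*(1 + t) = (t² + (-18 - 22)*t) + t*(1 + t) = (t² - 40*t) + t*(1 + t) = t² - 40*t + t*(1 + t))
-742902/E(-904) = -742902*(-1/(904*(-39 + 2*(-904)))) = -742902*(-1/(904*(-39 - 1808))) = -742902/((-904*(-1847))) = -742902/1669688 = -742902*1/1669688 = -371451/834844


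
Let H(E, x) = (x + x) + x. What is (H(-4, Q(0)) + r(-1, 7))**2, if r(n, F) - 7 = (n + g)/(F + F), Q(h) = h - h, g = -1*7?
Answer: 2025/49 ≈ 41.327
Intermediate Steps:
g = -7
Q(h) = 0
H(E, x) = 3*x (H(E, x) = 2*x + x = 3*x)
r(n, F) = 7 + (-7 + n)/(2*F) (r(n, F) = 7 + (n - 7)/(F + F) = 7 + (-7 + n)/((2*F)) = 7 + (-7 + n)*(1/(2*F)) = 7 + (-7 + n)/(2*F))
(H(-4, Q(0)) + r(-1, 7))**2 = (3*0 + (1/2)*(-7 - 1 + 14*7)/7)**2 = (0 + (1/2)*(1/7)*(-7 - 1 + 98))**2 = (0 + (1/2)*(1/7)*90)**2 = (0 + 45/7)**2 = (45/7)**2 = 2025/49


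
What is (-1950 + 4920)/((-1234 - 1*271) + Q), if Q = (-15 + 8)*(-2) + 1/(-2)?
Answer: -5940/2983 ≈ -1.9913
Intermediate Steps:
Q = 27/2 (Q = -7*(-2) - ½ = 14 - ½ = 27/2 ≈ 13.500)
(-1950 + 4920)/((-1234 - 1*271) + Q) = (-1950 + 4920)/((-1234 - 1*271) + 27/2) = 2970/((-1234 - 271) + 27/2) = 2970/(-1505 + 27/2) = 2970/(-2983/2) = 2970*(-2/2983) = -5940/2983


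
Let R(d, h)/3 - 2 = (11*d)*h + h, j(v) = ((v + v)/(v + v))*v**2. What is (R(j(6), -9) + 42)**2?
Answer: 113870241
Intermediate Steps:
j(v) = v**2 (j(v) = ((2*v)/((2*v)))*v**2 = ((2*v)*(1/(2*v)))*v**2 = 1*v**2 = v**2)
R(d, h) = 6 + 3*h + 33*d*h (R(d, h) = 6 + 3*((11*d)*h + h) = 6 + 3*(11*d*h + h) = 6 + 3*(h + 11*d*h) = 6 + (3*h + 33*d*h) = 6 + 3*h + 33*d*h)
(R(j(6), -9) + 42)**2 = ((6 + 3*(-9) + 33*6**2*(-9)) + 42)**2 = ((6 - 27 + 33*36*(-9)) + 42)**2 = ((6 - 27 - 10692) + 42)**2 = (-10713 + 42)**2 = (-10671)**2 = 113870241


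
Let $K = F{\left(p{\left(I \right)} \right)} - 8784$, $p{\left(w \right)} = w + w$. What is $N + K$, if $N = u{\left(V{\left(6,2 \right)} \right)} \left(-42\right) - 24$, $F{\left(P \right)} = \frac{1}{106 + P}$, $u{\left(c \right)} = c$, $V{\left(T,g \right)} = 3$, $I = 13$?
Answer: $- \frac{1179287}{132} \approx -8934.0$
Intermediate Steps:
$p{\left(w \right)} = 2 w$
$K = - \frac{1159487}{132}$ ($K = \frac{1}{106 + 2 \cdot 13} - 8784 = \frac{1}{106 + 26} - 8784 = \frac{1}{132} - 8784 = - \frac{1159487}{132} \approx -8784.0$)
$N = -150$ ($N = 3 \left(-42\right) - 24 = -126 - 24 = -150$)
$N + K = -150 - \frac{1159487}{132} = - \frac{1179287}{132}$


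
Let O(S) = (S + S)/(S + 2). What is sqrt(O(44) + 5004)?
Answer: 8*sqrt(41377)/23 ≈ 70.752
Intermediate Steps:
O(S) = 2*S/(2 + S) (O(S) = (2*S)/(2 + S) = 2*S/(2 + S))
sqrt(O(44) + 5004) = sqrt(2*44/(2 + 44) + 5004) = sqrt(2*44/46 + 5004) = sqrt(2*44*(1/46) + 5004) = sqrt(44/23 + 5004) = sqrt(115136/23) = 8*sqrt(41377)/23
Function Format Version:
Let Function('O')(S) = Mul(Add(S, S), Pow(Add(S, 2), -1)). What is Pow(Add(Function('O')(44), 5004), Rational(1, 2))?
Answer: Mul(Rational(8, 23), Pow(41377, Rational(1, 2))) ≈ 70.752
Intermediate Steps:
Function('O')(S) = Mul(2, S, Pow(Add(2, S), -1)) (Function('O')(S) = Mul(Mul(2, S), Pow(Add(2, S), -1)) = Mul(2, S, Pow(Add(2, S), -1)))
Pow(Add(Function('O')(44), 5004), Rational(1, 2)) = Pow(Add(Mul(2, 44, Pow(Add(2, 44), -1)), 5004), Rational(1, 2)) = Pow(Add(Mul(2, 44, Pow(46, -1)), 5004), Rational(1, 2)) = Pow(Add(Mul(2, 44, Rational(1, 46)), 5004), Rational(1, 2)) = Pow(Add(Rational(44, 23), 5004), Rational(1, 2)) = Pow(Rational(115136, 23), Rational(1, 2)) = Mul(Rational(8, 23), Pow(41377, Rational(1, 2)))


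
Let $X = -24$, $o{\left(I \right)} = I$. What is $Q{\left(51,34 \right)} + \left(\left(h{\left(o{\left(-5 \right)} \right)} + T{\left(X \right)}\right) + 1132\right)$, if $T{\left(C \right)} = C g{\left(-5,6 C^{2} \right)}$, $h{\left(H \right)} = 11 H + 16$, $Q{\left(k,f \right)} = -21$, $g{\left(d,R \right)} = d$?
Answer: $1192$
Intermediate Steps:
$h{\left(H \right)} = 16 + 11 H$
$T{\left(C \right)} = - 5 C$ ($T{\left(C \right)} = C \left(-5\right) = - 5 C$)
$Q{\left(51,34 \right)} + \left(\left(h{\left(o{\left(-5 \right)} \right)} + T{\left(X \right)}\right) + 1132\right) = -21 + \left(\left(\left(16 + 11 \left(-5\right)\right) - -120\right) + 1132\right) = -21 + \left(\left(\left(16 - 55\right) + 120\right) + 1132\right) = -21 + \left(\left(-39 + 120\right) + 1132\right) = -21 + \left(81 + 1132\right) = -21 + 1213 = 1192$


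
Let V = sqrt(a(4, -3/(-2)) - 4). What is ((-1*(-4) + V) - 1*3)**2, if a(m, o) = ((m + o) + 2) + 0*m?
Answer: 9/2 + sqrt(14) ≈ 8.2417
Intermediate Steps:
a(m, o) = 2 + m + o (a(m, o) = (2 + m + o) + 0 = 2 + m + o)
V = sqrt(14)/2 (V = sqrt((2 + 4 - 3/(-2)) - 4) = sqrt((2 + 4 - 3*(-1/2)) - 4) = sqrt((2 + 4 + 3/2) - 4) = sqrt(15/2 - 4) = sqrt(7/2) = sqrt(14)/2 ≈ 1.8708)
((-1*(-4) + V) - 1*3)**2 = ((-1*(-4) + sqrt(14)/2) - 1*3)**2 = ((4 + sqrt(14)/2) - 3)**2 = (1 + sqrt(14)/2)**2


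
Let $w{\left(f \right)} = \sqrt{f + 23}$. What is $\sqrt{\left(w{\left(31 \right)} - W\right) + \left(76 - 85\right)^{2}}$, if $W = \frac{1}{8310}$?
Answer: $\frac{\sqrt{5593535790 + 207168300 \sqrt{6}}}{8310} \approx 9.3994$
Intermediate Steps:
$W = \frac{1}{8310} \approx 0.00012034$
$w{\left(f \right)} = \sqrt{23 + f}$
$\sqrt{\left(w{\left(31 \right)} - W\right) + \left(76 - 85\right)^{2}} = \sqrt{\left(\sqrt{23 + 31} - \frac{1}{8310}\right) + \left(76 - 85\right)^{2}} = \sqrt{\left(\sqrt{54} - \frac{1}{8310}\right) + \left(-9\right)^{2}} = \sqrt{\left(3 \sqrt{6} - \frac{1}{8310}\right) + 81} = \sqrt{\left(- \frac{1}{8310} + 3 \sqrt{6}\right) + 81} = \sqrt{\frac{673109}{8310} + 3 \sqrt{6}}$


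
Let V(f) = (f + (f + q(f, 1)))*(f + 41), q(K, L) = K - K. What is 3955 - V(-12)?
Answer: 4651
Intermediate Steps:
q(K, L) = 0
V(f) = 2*f*(41 + f) (V(f) = (f + (f + 0))*(f + 41) = (f + f)*(41 + f) = (2*f)*(41 + f) = 2*f*(41 + f))
3955 - V(-12) = 3955 - 2*(-12)*(41 - 12) = 3955 - 2*(-12)*29 = 3955 - 1*(-696) = 3955 + 696 = 4651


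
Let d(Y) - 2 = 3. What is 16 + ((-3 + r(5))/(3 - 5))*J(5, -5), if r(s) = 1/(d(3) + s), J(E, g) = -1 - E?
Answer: 73/10 ≈ 7.3000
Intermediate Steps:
d(Y) = 5 (d(Y) = 2 + 3 = 5)
r(s) = 1/(5 + s)
16 + ((-3 + r(5))/(3 - 5))*J(5, -5) = 16 + ((-3 + 1/(5 + 5))/(3 - 5))*(-1 - 1*5) = 16 + ((-3 + 1/10)/(-2))*(-1 - 5) = 16 + ((-3 + 1/10)*(-1/2))*(-6) = 16 - 29/10*(-1/2)*(-6) = 16 + (29/20)*(-6) = 16 - 87/10 = 73/10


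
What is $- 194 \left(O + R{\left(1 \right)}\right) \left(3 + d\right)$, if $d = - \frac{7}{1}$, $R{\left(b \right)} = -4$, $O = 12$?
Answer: $6208$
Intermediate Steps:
$d = -7$ ($d = \left(-7\right) 1 = -7$)
$- 194 \left(O + R{\left(1 \right)}\right) \left(3 + d\right) = - 194 \left(12 - 4\right) \left(3 - 7\right) = - 194 \cdot 8 \left(-4\right) = \left(-194\right) \left(-32\right) = 6208$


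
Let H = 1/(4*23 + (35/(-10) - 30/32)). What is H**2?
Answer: 256/1962801 ≈ 0.00013043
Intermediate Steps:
H = 16/1401 (H = 1/(92 + (35*(-1/10) - 30*1/32)) = 1/(92 + (-7/2 - 15/16)) = 1/(92 - 71/16) = 1/(1401/16) = 16/1401 ≈ 0.011420)
H**2 = (16/1401)**2 = 256/1962801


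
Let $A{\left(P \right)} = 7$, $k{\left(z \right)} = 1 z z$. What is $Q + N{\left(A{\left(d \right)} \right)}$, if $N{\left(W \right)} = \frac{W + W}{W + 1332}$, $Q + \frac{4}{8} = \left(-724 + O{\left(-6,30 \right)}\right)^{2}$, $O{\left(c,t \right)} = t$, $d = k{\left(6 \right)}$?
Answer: $\frac{1289819897}{2678} \approx 4.8164 \cdot 10^{5}$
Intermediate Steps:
$k{\left(z \right)} = z^{2}$ ($k{\left(z \right)} = z z = z^{2}$)
$d = 36$ ($d = 6^{2} = 36$)
$Q = \frac{963271}{2}$ ($Q = - \frac{1}{2} + \left(-724 + 30\right)^{2} = - \frac{1}{2} + \left(-694\right)^{2} = - \frac{1}{2} + 481636 = \frac{963271}{2} \approx 4.8164 \cdot 10^{5}$)
$N{\left(W \right)} = \frac{2 W}{1332 + W}$
$Q + N{\left(A{\left(d \right)} \right)} = \frac{963271}{2} + 2 \cdot 7 \frac{1}{1332 + 7} = \frac{963271}{2} + 2 \cdot 7 \cdot \frac{1}{1339} = \frac{963271}{2} + \frac{14}{1339} = \frac{1289819897}{2678}$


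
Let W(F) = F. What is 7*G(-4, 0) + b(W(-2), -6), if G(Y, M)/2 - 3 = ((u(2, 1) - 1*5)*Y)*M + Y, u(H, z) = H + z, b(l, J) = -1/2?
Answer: -29/2 ≈ -14.500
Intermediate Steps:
b(l, J) = -½ (b(l, J) = -1*½ = -½)
G(Y, M) = 6 + 2*Y - 4*M*Y (G(Y, M) = 6 + 2*((((2 + 1) - 1*5)*Y)*M + Y) = 6 + 2*(((3 - 5)*Y)*M + Y) = 6 + 2*((-2*Y)*M + Y) = 6 + 2*(-2*M*Y + Y) = 6 + 2*(Y - 2*M*Y) = 6 + (2*Y - 4*M*Y) = 6 + 2*Y - 4*M*Y)
7*G(-4, 0) + b(W(-2), -6) = 7*(6 + 2*(-4) - 4*0*(-4)) - ½ = 7*(6 - 8 + 0) - ½ = 7*(-2) - ½ = -14 - ½ = -29/2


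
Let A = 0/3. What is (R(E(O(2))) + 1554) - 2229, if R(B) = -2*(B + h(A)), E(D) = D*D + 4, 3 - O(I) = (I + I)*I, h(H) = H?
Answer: -733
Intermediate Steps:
A = 0 (A = 0*(⅓) = 0)
O(I) = 3 - 2*I² (O(I) = 3 - (I + I)*I = 3 - 2*I*I = 3 - 2*I²)
E(D) = 4 + D² (E(D) = D² + 4 = 4 + D²)
R(B) = -2*B (R(B) = -2*(B + 0) = -2*B)
(R(E(O(2))) + 1554) - 2229 = (-2*(4 + (3 - 2*2²)²) + 1554) - 2229 = (-2*(4 + (3 - 2*4)²) + 1554) - 2229 = (-2*(4 + (3 - 8)²) + 1554) - 2229 = (-2*(4 + (-5)²) + 1554) - 2229 = (-2*(4 + 25) + 1554) - 2229 = (-2*29 + 1554) - 2229 = (-58 + 1554) - 2229 = 1496 - 2229 = -733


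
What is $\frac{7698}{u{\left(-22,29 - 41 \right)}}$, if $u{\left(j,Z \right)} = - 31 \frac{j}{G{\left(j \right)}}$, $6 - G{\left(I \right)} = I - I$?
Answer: $\frac{23094}{341} \approx 67.724$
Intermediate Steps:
$G{\left(I \right)} = 6$ ($G{\left(I \right)} = 6 - \left(I - I\right) = 6 - 0 = 6 + 0 = 6$)
$u{\left(j,Z \right)} = - \frac{31 j}{6}$ ($u{\left(j,Z \right)} = - 31 \frac{j}{6} = - \frac{31 j}{6}$)
$\frac{7698}{u{\left(-22,29 - 41 \right)}} = \frac{7698}{\left(- \frac{31}{6}\right) \left(-22\right)} = \frac{7698}{\frac{341}{3}} = 7698 \cdot \frac{3}{341} = \frac{23094}{341}$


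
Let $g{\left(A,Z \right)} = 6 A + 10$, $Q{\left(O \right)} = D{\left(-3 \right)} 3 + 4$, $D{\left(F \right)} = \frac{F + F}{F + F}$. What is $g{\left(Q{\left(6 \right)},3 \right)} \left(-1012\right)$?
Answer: $-52624$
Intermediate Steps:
$D{\left(F \right)} = 1$ ($D{\left(F \right)} = \frac{2 F}{2 F} = 2 F \frac{1}{2 F} = 1$)
$Q{\left(O \right)} = 7$ ($Q{\left(O \right)} = 1 \cdot 3 + 4 = 3 + 4 = 7$)
$g{\left(A,Z \right)} = 10 + 6 A$
$g{\left(Q{\left(6 \right)},3 \right)} \left(-1012\right) = \left(10 + 6 \cdot 7\right) \left(-1012\right) = \left(10 + 42\right) \left(-1012\right) = 52 \left(-1012\right) = -52624$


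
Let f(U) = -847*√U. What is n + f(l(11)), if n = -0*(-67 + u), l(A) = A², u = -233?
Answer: -9317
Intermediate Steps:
n = 0 (n = -0*(-67 - 233) = -0*(-300) = -19*0 = 0)
n + f(l(11)) = 0 - 847*√(11²) = 0 - 847*√121 = 0 - 847*11 = 0 - 9317 = -9317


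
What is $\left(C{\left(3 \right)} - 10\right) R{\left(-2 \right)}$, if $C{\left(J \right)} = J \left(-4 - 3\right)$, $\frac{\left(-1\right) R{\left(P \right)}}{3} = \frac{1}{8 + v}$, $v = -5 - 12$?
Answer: $- \frac{31}{3} \approx -10.333$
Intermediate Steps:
$v = -17$ ($v = -5 - 12 = -17$)
$R{\left(P \right)} = \frac{1}{3}$ ($R{\left(P \right)} = - \frac{3}{8 - 17} = - \frac{3}{-9} = \left(-3\right) \left(- \frac{1}{9}\right) = \frac{1}{3}$)
$C{\left(J \right)} = - 7 J$ ($C{\left(J \right)} = J \left(-7\right) = - 7 J$)
$\left(C{\left(3 \right)} - 10\right) R{\left(-2 \right)} = \left(\left(-7\right) 3 - 10\right) \frac{1}{3} = \left(-21 - 10\right) \frac{1}{3} = \left(-31\right) \frac{1}{3} = - \frac{31}{3}$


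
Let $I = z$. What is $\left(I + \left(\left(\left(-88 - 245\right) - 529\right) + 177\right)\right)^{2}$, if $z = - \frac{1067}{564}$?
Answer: $\frac{150084183649}{318096} \approx 4.7182 \cdot 10^{5}$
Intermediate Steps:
$z = - \frac{1067}{564}$ ($z = \left(-1067\right) \frac{1}{564} = - \frac{1067}{564} \approx -1.8918$)
$I = - \frac{1067}{564} \approx -1.8918$
$\left(I + \left(\left(\left(-88 - 245\right) - 529\right) + 177\right)\right)^{2} = \left(- \frac{1067}{564} + \left(\left(\left(-88 - 245\right) - 529\right) + 177\right)\right)^{2} = \left(- \frac{1067}{564} + \left(\left(-333 - 529\right) + 177\right)\right)^{2} = \left(- \frac{1067}{564} + \left(-862 + 177\right)\right)^{2} = \left(- \frac{1067}{564} - 685\right)^{2} = \left(- \frac{387407}{564}\right)^{2} = \frac{150084183649}{318096}$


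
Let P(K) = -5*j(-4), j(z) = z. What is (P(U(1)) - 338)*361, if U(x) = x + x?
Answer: -114798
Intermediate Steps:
U(x) = 2*x
P(K) = 20 (P(K) = -5*(-4) = 20)
(P(U(1)) - 338)*361 = (20 - 338)*361 = -318*361 = -114798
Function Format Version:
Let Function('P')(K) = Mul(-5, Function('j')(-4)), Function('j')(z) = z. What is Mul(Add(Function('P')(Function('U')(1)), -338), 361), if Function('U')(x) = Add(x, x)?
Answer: -114798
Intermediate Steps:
Function('U')(x) = Mul(2, x)
Function('P')(K) = 20 (Function('P')(K) = Mul(-5, -4) = 20)
Mul(Add(Function('P')(Function('U')(1)), -338), 361) = Mul(Add(20, -338), 361) = Mul(-318, 361) = -114798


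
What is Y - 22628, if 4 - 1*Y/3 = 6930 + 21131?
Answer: -106799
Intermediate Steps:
Y = -84171 (Y = 12 - 3*(6930 + 21131) = 12 - 3*28061 = 12 - 84183 = -84171)
Y - 22628 = -84171 - 22628 = -106799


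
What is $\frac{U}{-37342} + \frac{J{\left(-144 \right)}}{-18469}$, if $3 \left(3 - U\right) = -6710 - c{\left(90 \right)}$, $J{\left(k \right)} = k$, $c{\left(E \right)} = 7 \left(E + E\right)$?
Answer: $- \frac{131232407}{2069008194} \approx -0.063428$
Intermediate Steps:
$c{\left(E \right)} = 14 E$ ($c{\left(E \right)} = 7 \cdot 2 E = 14 E$)
$U = \frac{7979}{3}$ ($U = 3 - \frac{-6710 - 14 \cdot 90}{3} = 3 - \frac{-6710 - 1260}{3} = 3 - - \frac{7970}{3} = 3 + \frac{7970}{3} = \frac{7979}{3} \approx 2659.7$)
$\frac{U}{-37342} + \frac{J{\left(-144 \right)}}{-18469} = \frac{7979}{3 \left(-37342\right)} - \frac{144}{-18469} = \frac{7979}{3} \left(- \frac{1}{37342}\right) - - \frac{144}{18469} = - \frac{7979}{112026} + \frac{144}{18469} = - \frac{131232407}{2069008194}$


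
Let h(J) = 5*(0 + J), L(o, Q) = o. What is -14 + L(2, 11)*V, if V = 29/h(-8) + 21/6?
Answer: -169/20 ≈ -8.4500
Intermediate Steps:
h(J) = 5*J
V = 111/40 (V = 29/((5*(-8))) + 21/6 = 29/(-40) + 21*(⅙) = 29*(-1/40) + 7/2 = -29/40 + 7/2 = 111/40 ≈ 2.7750)
-14 + L(2, 11)*V = -14 + 2*(111/40) = -14 + 111/20 = -169/20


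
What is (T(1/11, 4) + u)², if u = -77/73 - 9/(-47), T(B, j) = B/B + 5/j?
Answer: 362178961/188348176 ≈ 1.9229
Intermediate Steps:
T(B, j) = 1 + 5/j
u = -2962/3431 (u = -77*1/73 - 9*(-1/47) = -77/73 + 9/47 = -2962/3431 ≈ -0.86331)
(T(1/11, 4) + u)² = ((5 + 4)/4 - 2962/3431)² = ((¼)*9 - 2962/3431)² = (9/4 - 2962/3431)² = (19031/13724)² = 362178961/188348176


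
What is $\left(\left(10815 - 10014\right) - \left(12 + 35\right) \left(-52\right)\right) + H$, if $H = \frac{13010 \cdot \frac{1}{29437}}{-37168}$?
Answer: $\frac{1775200633455}{547057208} \approx 3245.0$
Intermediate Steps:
$H = - \frac{6505}{547057208}$ ($H = 13010 \cdot \frac{1}{29437} \left(- \frac{1}{37168}\right) = \frac{13010}{29437} \left(- \frac{1}{37168}\right) = - \frac{6505}{547057208} \approx -1.1891 \cdot 10^{-5}$)
$\left(\left(10815 - 10014\right) - \left(12 + 35\right) \left(-52\right)\right) + H = \left(\left(10815 - 10014\right) - \left(12 + 35\right) \left(-52\right)\right) - \frac{6505}{547057208} = \left(801 - 47 \left(-52\right)\right) - \frac{6505}{547057208} = \left(801 - -2444\right) - \frac{6505}{547057208} = \left(801 + 2444\right) - \frac{6505}{547057208} = 3245 - \frac{6505}{547057208} = \frac{1775200633455}{547057208}$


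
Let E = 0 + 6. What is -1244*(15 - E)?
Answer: -11196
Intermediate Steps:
E = 6
-1244*(15 - E) = -1244*(15 - 1*6) = -1244*(15 - 6) = -1244*9 = -11196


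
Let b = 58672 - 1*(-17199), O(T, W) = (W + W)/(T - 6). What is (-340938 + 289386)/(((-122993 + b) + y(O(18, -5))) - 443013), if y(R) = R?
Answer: 309312/2940815 ≈ 0.10518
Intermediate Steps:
O(T, W) = 2*W/(-6 + T) (O(T, W) = (2*W)/(-6 + T) = 2*W/(-6 + T))
b = 75871 (b = 58672 + 17199 = 75871)
(-340938 + 289386)/(((-122993 + b) + y(O(18, -5))) - 443013) = (-340938 + 289386)/(((-122993 + 75871) + 2*(-5)/(-6 + 18)) - 443013) = -51552/((-47122 + 2*(-5)/12) - 443013) = -51552/((-47122 + 2*(-5)*(1/12)) - 443013) = -51552/((-47122 - ⅚) - 443013) = -51552/(-282737/6 - 443013) = -51552/(-2940815/6) = -51552*(-6/2940815) = 309312/2940815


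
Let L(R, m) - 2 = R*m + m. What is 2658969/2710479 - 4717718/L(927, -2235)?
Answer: 3050364112084/936957477227 ≈ 3.2556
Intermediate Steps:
L(R, m) = 2 + m + R*m (L(R, m) = 2 + (R*m + m) = 2 + (m + R*m) = 2 + m + R*m)
2658969/2710479 - 4717718/L(927, -2235) = 2658969/2710479 - 4717718/(2 - 2235 + 927*(-2235)) = 2658969*(1/2710479) - 4717718/(2 - 2235 - 2071845) = 886323/903493 - 4717718/(-2074078) = 886323/903493 - 4717718*(-1/2074078) = 886323/903493 + 2358859/1037039 = 3050364112084/936957477227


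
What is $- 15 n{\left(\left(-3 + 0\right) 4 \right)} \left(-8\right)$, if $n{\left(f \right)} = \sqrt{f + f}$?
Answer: $240 i \sqrt{6} \approx 587.88 i$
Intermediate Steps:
$n{\left(f \right)} = \sqrt{2} \sqrt{f}$ ($n{\left(f \right)} = \sqrt{2 f} = \sqrt{2} \sqrt{f}$)
$- 15 n{\left(\left(-3 + 0\right) 4 \right)} \left(-8\right) = - 15 \sqrt{2} \sqrt{\left(-3 + 0\right) 4} \left(-8\right) = - 15 \sqrt{2} \sqrt{\left(-3\right) 4} \left(-8\right) = - 15 \sqrt{2} \sqrt{-12} \left(-8\right) = - 15 \sqrt{2} \cdot 2 i \sqrt{3} \left(-8\right) = - 15 \cdot 2 i \sqrt{6} \left(-8\right) = - 30 i \sqrt{6} \left(-8\right) = 240 i \sqrt{6}$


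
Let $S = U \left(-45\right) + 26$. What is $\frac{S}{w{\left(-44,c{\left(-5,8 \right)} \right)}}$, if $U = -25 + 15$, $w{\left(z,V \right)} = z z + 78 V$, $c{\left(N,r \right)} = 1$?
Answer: $\frac{238}{1007} \approx 0.23635$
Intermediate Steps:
$w{\left(z,V \right)} = z^{2} + 78 V$
$U = -10$
$S = 476$ ($S = \left(-10\right) \left(-45\right) + 26 = 450 + 26 = 476$)
$\frac{S}{w{\left(-44,c{\left(-5,8 \right)} \right)}} = \frac{476}{\left(-44\right)^{2} + 78 \cdot 1} = \frac{476}{1936 + 78} = \frac{476}{2014} = 476 \cdot \frac{1}{2014} = \frac{238}{1007}$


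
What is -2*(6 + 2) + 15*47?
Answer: 689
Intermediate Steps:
-2*(6 + 2) + 15*47 = -2*8 + 705 = -16 + 705 = 689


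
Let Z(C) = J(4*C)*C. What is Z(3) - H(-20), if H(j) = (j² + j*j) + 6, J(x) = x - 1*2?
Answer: -776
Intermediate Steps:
J(x) = -2 + x (J(x) = x - 2 = -2 + x)
Z(C) = C*(-2 + 4*C) (Z(C) = (-2 + 4*C)*C = C*(-2 + 4*C))
H(j) = 6 + 2*j² (H(j) = (j² + j²) + 6 = 2*j² + 6 = 6 + 2*j²)
Z(3) - H(-20) = 2*3*(-1 + 2*3) - (6 + 2*(-20)²) = 2*3*(-1 + 6) - (6 + 2*400) = 2*3*5 - (6 + 800) = 30 - 1*806 = 30 - 806 = -776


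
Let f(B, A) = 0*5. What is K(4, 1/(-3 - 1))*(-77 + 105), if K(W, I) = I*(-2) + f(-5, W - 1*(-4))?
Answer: 14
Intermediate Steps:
f(B, A) = 0
K(W, I) = -2*I (K(W, I) = I*(-2) + 0 = -2*I + 0 = -2*I)
K(4, 1/(-3 - 1))*(-77 + 105) = (-2/(-3 - 1))*(-77 + 105) = -2/(-4)*28 = -2*(-1/4)*28 = (1/2)*28 = 14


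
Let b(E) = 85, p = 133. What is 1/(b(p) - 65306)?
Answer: -1/65221 ≈ -1.5332e-5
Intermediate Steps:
1/(b(p) - 65306) = 1/(85 - 65306) = 1/(-65221) = -1/65221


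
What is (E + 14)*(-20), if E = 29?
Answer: -860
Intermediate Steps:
(E + 14)*(-20) = (29 + 14)*(-20) = 43*(-20) = -860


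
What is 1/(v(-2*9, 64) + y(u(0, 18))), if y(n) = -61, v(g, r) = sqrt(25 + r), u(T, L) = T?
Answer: -61/3632 - sqrt(89)/3632 ≈ -0.019393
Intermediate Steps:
1/(v(-2*9, 64) + y(u(0, 18))) = 1/(sqrt(25 + 64) - 61) = 1/(sqrt(89) - 61) = 1/(-61 + sqrt(89))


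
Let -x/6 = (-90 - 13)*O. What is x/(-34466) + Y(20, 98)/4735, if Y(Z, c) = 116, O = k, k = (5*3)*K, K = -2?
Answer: 45892478/81598255 ≈ 0.56242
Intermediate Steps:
k = -30 (k = (5*3)*(-2) = 15*(-2) = -30)
O = -30
x = -18540 (x = -6*(-90 - 13)*(-30) = -(-618)*(-30) = -6*3090 = -18540)
x/(-34466) + Y(20, 98)/4735 = -18540/(-34466) + 116/4735 = -18540*(-1/34466) + 116*(1/4735) = 9270/17233 + 116/4735 = 45892478/81598255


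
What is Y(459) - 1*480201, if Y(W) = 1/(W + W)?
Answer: -440824517/918 ≈ -4.8020e+5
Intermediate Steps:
Y(W) = 1/(2*W)
Y(459) - 1*480201 = (½)/459 - 1*480201 = (½)*(1/459) - 480201 = 1/918 - 480201 = -440824517/918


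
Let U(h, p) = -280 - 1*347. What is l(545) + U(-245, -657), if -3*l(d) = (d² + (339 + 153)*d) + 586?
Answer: -567632/3 ≈ -1.8921e+5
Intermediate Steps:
l(d) = -586/3 - 164*d - d²/3 (l(d) = -((d² + (339 + 153)*d) + 586)/3 = -((d² + 492*d) + 586)/3 = -(586 + d² + 492*d)/3 = -586/3 - 164*d - d²/3)
U(h, p) = -627 (U(h, p) = -280 - 347 = -627)
l(545) + U(-245, -657) = (-586/3 - 164*545 - ⅓*545²) - 627 = (-586/3 - 89380 - ⅓*297025) - 627 = (-586/3 - 89380 - 297025/3) - 627 = -565751/3 - 627 = -567632/3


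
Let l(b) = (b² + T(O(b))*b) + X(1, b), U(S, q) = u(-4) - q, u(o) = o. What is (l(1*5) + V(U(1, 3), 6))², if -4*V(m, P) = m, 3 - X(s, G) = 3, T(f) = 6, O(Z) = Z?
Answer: 51529/16 ≈ 3220.6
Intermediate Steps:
X(s, G) = 0 (X(s, G) = 3 - 1*3 = 3 - 3 = 0)
U(S, q) = -4 - q
V(m, P) = -m/4
l(b) = b² + 6*b (l(b) = (b² + 6*b) + 0 = b² + 6*b)
(l(1*5) + V(U(1, 3), 6))² = ((1*5)*(6 + 1*5) - (-4 - 1*3)/4)² = (5*(6 + 5) - (-4 - 3)/4)² = (5*11 - ¼*(-7))² = (55 + 7/4)² = (227/4)² = 51529/16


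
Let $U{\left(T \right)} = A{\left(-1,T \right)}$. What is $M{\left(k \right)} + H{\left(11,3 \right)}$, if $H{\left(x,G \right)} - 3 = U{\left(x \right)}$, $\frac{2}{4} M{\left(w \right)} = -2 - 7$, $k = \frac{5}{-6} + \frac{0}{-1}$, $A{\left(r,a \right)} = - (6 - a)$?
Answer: $-10$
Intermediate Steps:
$A{\left(r,a \right)} = -6 + a$
$U{\left(T \right)} = -6 + T$
$k = - \frac{5}{6}$ ($k = 5 \left(- \frac{1}{6}\right) + 0 \left(-1\right) = - \frac{5}{6} + 0 = - \frac{5}{6} \approx -0.83333$)
$M{\left(w \right)} = -18$ ($M{\left(w \right)} = 2 \left(-2 - 7\right) = 2 \left(-9\right) = -18$)
$H{\left(x,G \right)} = -3 + x$ ($H{\left(x,G \right)} = 3 + \left(-6 + x\right) = -3 + x$)
$M{\left(k \right)} + H{\left(11,3 \right)} = -18 + \left(-3 + 11\right) = -18 + 8 = -10$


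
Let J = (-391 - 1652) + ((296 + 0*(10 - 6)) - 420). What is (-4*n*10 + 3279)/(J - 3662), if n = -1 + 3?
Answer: -3199/5829 ≈ -0.54881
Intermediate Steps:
n = 2
J = -2167 (J = -2043 + ((296 + 0*4) - 420) = -2043 + ((296 + 0) - 420) = -2043 + (296 - 420) = -2043 - 124 = -2167)
(-4*n*10 + 3279)/(J - 3662) = (-4*2*10 + 3279)/(-2167 - 3662) = (-8*10 + 3279)/(-5829) = (-80 + 3279)*(-1/5829) = 3199*(-1/5829) = -3199/5829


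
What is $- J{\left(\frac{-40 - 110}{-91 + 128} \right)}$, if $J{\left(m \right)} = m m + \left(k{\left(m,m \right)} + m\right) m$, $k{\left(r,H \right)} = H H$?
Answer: $\frac{1710000}{50653} \approx 33.759$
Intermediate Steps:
$k{\left(r,H \right)} = H^{2}$
$J{\left(m \right)} = m^{2} + m \left(m + m^{2}\right)$ ($J{\left(m \right)} = m m + \left(m^{2} + m\right) m = m^{2} + \left(m + m^{2}\right) m = m^{2} + m \left(m + m^{2}\right)$)
$- J{\left(\frac{-40 - 110}{-91 + 128} \right)} = - \left(\frac{-40 - 110}{-91 + 128}\right)^{2} \left(2 + \frac{-40 - 110}{-91 + 128}\right) = - \left(- \frac{150}{37}\right)^{2} \left(2 - \frac{150}{37}\right) = - \frac{22500 \left(-76\right)}{1369 \cdot 37} = \left(-1\right) \left(- \frac{1710000}{50653}\right) = \frac{1710000}{50653}$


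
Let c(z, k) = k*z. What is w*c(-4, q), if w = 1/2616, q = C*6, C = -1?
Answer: 1/109 ≈ 0.0091743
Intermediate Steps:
q = -6 (q = -1*6 = -6)
w = 1/2616 ≈ 0.00038226
w*c(-4, q) = (-6*(-4))/2616 = (1/2616)*24 = 1/109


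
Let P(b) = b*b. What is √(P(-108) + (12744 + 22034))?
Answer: √46442 ≈ 215.50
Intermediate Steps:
P(b) = b²
√(P(-108) + (12744 + 22034)) = √((-108)² + (12744 + 22034)) = √(11664 + 34778) = √46442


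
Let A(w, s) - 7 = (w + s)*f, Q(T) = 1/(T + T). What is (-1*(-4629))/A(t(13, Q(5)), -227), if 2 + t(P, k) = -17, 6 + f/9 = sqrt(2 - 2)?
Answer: 4629/13291 ≈ 0.34828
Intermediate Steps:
Q(T) = 1/(2*T)
f = -54 (f = -54 + 9*sqrt(2 - 2) = -54 + 9*sqrt(0) = -54 + 9*0 = -54 + 0 = -54)
t(P, k) = -19 (t(P, k) = -2 - 17 = -19)
A(w, s) = 7 - 54*s - 54*w (A(w, s) = 7 + (w + s)*(-54) = 7 + (s + w)*(-54) = 7 + (-54*s - 54*w) = 7 - 54*s - 54*w)
(-1*(-4629))/A(t(13, Q(5)), -227) = (-1*(-4629))/(7 - 54*(-227) - 54*(-19)) = 4629/(7 + 12258 + 1026) = 4629/13291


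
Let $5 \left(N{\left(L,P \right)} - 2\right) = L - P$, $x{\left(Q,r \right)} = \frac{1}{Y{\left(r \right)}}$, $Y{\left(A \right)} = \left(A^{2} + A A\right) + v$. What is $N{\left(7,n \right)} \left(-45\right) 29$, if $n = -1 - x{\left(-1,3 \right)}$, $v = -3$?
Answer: $- \frac{23577}{5} \approx -4715.4$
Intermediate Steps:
$Y{\left(A \right)} = -3 + 2 A^{2}$ ($Y{\left(A \right)} = \left(A^{2} + A A\right) - 3 = \left(A^{2} + A^{2}\right) - 3 = 2 A^{2} - 3 = -3 + 2 A^{2}$)
$x{\left(Q,r \right)} = \frac{1}{-3 + 2 r^{2}}$
$n = - \frac{16}{15}$ ($n = -1 - \frac{1}{-3 + 2 \cdot 3^{2}} = -1 - \frac{1}{-3 + 2 \cdot 9} = -1 - \frac{1}{-3 + 18} = -1 - \frac{1}{15} = - \frac{16}{15} \approx -1.0667$)
$N{\left(L,P \right)} = 2 - \frac{P}{5} + \frac{L}{5}$ ($N{\left(L,P \right)} = 2 + \frac{L - P}{5} = 2 + \left(- \frac{P}{5} + \frac{L}{5}\right) = 2 - \frac{P}{5} + \frac{L}{5}$)
$N{\left(7,n \right)} \left(-45\right) 29 = \left(2 - - \frac{16}{75} + \frac{1}{5} \cdot 7\right) \left(-45\right) 29 = \left(2 + \frac{16}{75} + \frac{7}{5}\right) \left(-45\right) 29 = \frac{271}{75} \left(-45\right) 29 = \left(- \frac{813}{5}\right) 29 = - \frac{23577}{5}$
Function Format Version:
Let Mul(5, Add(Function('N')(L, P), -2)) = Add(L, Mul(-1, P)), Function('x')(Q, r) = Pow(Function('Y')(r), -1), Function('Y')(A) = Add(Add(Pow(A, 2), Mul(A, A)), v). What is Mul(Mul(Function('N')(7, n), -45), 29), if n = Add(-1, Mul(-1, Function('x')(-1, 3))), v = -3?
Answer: Rational(-23577, 5) ≈ -4715.4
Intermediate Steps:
Function('Y')(A) = Add(-3, Mul(2, Pow(A, 2))) (Function('Y')(A) = Add(Add(Pow(A, 2), Mul(A, A)), -3) = Add(Add(Pow(A, 2), Pow(A, 2)), -3) = Add(Mul(2, Pow(A, 2)), -3) = Add(-3, Mul(2, Pow(A, 2))))
Function('x')(Q, r) = Pow(Add(-3, Mul(2, Pow(r, 2))), -1)
n = Rational(-16, 15) (n = Add(-1, Mul(-1, Pow(Add(-3, Mul(2, Pow(3, 2))), -1))) = Add(-1, Mul(-1, Pow(Add(-3, Mul(2, 9)), -1))) = Add(-1, Mul(-1, Pow(Add(-3, 18), -1))) = Add(-1, Mul(-1, Pow(15, -1))) = Add(-1, Mul(-1, Rational(1, 15))) = Add(-1, Rational(-1, 15)) = Rational(-16, 15) ≈ -1.0667)
Function('N')(L, P) = Add(2, Mul(Rational(-1, 5), P), Mul(Rational(1, 5), L)) (Function('N')(L, P) = Add(2, Mul(Rational(1, 5), Add(L, Mul(-1, P)))) = Add(2, Add(Mul(Rational(-1, 5), P), Mul(Rational(1, 5), L))) = Add(2, Mul(Rational(-1, 5), P), Mul(Rational(1, 5), L)))
Mul(Mul(Function('N')(7, n), -45), 29) = Mul(Mul(Add(2, Mul(Rational(-1, 5), Rational(-16, 15)), Mul(Rational(1, 5), 7)), -45), 29) = Mul(Mul(Add(2, Rational(16, 75), Rational(7, 5)), -45), 29) = Mul(Mul(Rational(271, 75), -45), 29) = Mul(Rational(-813, 5), 29) = Rational(-23577, 5)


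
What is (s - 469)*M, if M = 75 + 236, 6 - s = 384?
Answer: -263417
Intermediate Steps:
s = -378 (s = 6 - 1*384 = 6 - 384 = -378)
M = 311
(s - 469)*M = (-378 - 469)*311 = -847*311 = -263417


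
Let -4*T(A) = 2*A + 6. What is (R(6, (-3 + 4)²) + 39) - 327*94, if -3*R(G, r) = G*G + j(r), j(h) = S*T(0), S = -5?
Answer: -61427/2 ≈ -30714.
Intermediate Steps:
T(A) = -3/2 - A/2 (T(A) = -(2*A + 6)/4 = -(6 + 2*A)/4 = -3/2 - A/2)
j(h) = 15/2 (j(h) = -5*(-3/2 - ½*0) = -5*(-3/2 + 0) = -5*(-3/2) = 15/2)
R(G, r) = -5/2 - G²/3 (R(G, r) = -(G*G + 15/2)/3 = -(G² + 15/2)/3 = -(15/2 + G²)/3 = -5/2 - G²/3)
(R(6, (-3 + 4)²) + 39) - 327*94 = ((-5/2 - ⅓*6²) + 39) - 327*94 = ((-5/2 - ⅓*36) + 39) - 30738 = ((-5/2 - 12) + 39) - 30738 = (-29/2 + 39) - 30738 = 49/2 - 30738 = -61427/2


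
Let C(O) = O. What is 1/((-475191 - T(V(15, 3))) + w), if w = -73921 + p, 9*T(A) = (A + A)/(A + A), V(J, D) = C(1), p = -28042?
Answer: -9/5194387 ≈ -1.7326e-6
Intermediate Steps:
V(J, D) = 1
T(A) = ⅑ (T(A) = ((A + A)/(A + A))/9 = ((2*A)/((2*A)))/9 = ((2*A)*(1/(2*A)))/9 = (⅑)*1 = ⅑)
w = -101963 (w = -73921 - 28042 = -101963)
1/((-475191 - T(V(15, 3))) + w) = 1/((-475191 - 1*⅑) - 101963) = 1/((-475191 - ⅑) - 101963) = 1/(-4276720/9 - 101963) = 1/(-5194387/9) = -9/5194387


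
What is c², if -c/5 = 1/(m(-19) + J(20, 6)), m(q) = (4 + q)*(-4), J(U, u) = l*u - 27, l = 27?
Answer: 1/1521 ≈ 0.00065746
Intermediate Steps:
J(U, u) = -27 + 27*u (J(U, u) = 27*u - 27 = -27 + 27*u)
m(q) = -16 - 4*q
c = -1/39 (c = -5/((-16 - 4*(-19)) + (-27 + 27*6)) = -5/((-16 + 76) + (-27 + 162)) = -5/(60 + 135) = -5/195 = -5*1/195 = -1/39 ≈ -0.025641)
c² = (-1/39)² = 1/1521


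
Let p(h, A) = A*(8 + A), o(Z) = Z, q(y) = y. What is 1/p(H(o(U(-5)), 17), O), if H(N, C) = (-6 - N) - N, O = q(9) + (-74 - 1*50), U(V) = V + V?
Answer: 1/12305 ≈ 8.1268e-5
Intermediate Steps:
U(V) = 2*V
O = -115 (O = 9 + (-74 - 1*50) = 9 + (-74 - 50) = 9 - 124 = -115)
H(N, C) = -6 - 2*N
1/p(H(o(U(-5)), 17), O) = 1/(-115*(8 - 115)) = 1/(-115*(-107)) = 1/12305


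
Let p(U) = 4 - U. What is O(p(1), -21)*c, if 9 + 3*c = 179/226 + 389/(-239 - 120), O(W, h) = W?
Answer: -753859/81134 ≈ -9.2915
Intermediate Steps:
c = -753859/243402 (c = -3 + (179/226 + 389/(-239 - 120))/3 = -3 + (179*(1/226) + 389/(-359))/3 = -3 + (179/226 + 389*(-1/359))/3 = -3 + (179/226 - 389/359)/3 = -3 + (⅓)*(-23653/81134) = -3 - 23653/243402 = -753859/243402 ≈ -3.0972)
O(p(1), -21)*c = (4 - 1*1)*(-753859/243402) = (4 - 1)*(-753859/243402) = 3*(-753859/243402) = -753859/81134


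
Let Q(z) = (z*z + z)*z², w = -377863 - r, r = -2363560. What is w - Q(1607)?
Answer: -6673190847447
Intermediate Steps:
w = 1985697 (w = -377863 - 1*(-2363560) = -377863 + 2363560 = 1985697)
Q(z) = z²*(z + z²) (Q(z) = (z² + z)*z² = (z + z²)*z² = z²*(z + z²))
w - Q(1607) = 1985697 - 1607³*(1 + 1607) = 1985697 - 4149995543*1608 = 1985697 - 1*6673192833144 = 1985697 - 6673192833144 = -6673190847447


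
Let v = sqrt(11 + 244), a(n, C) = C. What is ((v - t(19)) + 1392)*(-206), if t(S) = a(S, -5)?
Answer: -287782 - 206*sqrt(255) ≈ -2.9107e+5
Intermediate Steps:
v = sqrt(255) ≈ 15.969
t(S) = -5
((v - t(19)) + 1392)*(-206) = ((sqrt(255) - 1*(-5)) + 1392)*(-206) = ((sqrt(255) + 5) + 1392)*(-206) = ((5 + sqrt(255)) + 1392)*(-206) = (1397 + sqrt(255))*(-206) = -287782 - 206*sqrt(255)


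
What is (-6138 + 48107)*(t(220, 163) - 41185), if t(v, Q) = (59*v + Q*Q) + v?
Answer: -59428104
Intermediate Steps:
t(v, Q) = Q**2 + 60*v (t(v, Q) = (59*v + Q**2) + v = (Q**2 + 59*v) + v = Q**2 + 60*v)
(-6138 + 48107)*(t(220, 163) - 41185) = (-6138 + 48107)*((163**2 + 60*220) - 41185) = 41969*((26569 + 13200) - 41185) = 41969*(39769 - 41185) = 41969*(-1416) = -59428104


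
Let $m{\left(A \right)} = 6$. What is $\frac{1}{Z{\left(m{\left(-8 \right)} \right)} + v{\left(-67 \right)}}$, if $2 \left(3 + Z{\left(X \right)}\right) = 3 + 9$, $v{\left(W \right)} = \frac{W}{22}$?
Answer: $-22$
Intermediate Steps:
$v{\left(W \right)} = \frac{W}{22}$ ($v{\left(W \right)} = W \frac{1}{22} = \frac{W}{22}$)
$Z{\left(X \right)} = 3$ ($Z{\left(X \right)} = -3 + \frac{3 + 9}{2} = -3 + \frac{1}{2} \cdot 12 = -3 + 6 = 3$)
$\frac{1}{Z{\left(m{\left(-8 \right)} \right)} + v{\left(-67 \right)}} = \frac{1}{3 + \frac{1}{22} \left(-67\right)} = \frac{1}{3 - \frac{67}{22}} = \frac{1}{- \frac{1}{22}} = -22$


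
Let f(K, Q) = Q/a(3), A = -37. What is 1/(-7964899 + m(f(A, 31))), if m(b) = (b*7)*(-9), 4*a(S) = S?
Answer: -1/7967503 ≈ -1.2551e-7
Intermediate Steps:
a(S) = S/4
f(K, Q) = 4*Q/3 (f(K, Q) = Q/(((¼)*3)) = Q/(¾) = Q*(4/3) = 4*Q/3)
m(b) = -63*b (m(b) = (7*b)*(-9) = -63*b)
1/(-7964899 + m(f(A, 31))) = 1/(-7964899 - 84*31) = 1/(-7964899 - 63*124/3) = 1/(-7964899 - 2604) = 1/(-7967503) = -1/7967503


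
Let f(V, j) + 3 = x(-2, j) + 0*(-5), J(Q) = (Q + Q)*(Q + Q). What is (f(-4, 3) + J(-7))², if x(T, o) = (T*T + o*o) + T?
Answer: 41616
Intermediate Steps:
J(Q) = 4*Q² (J(Q) = (2*Q)*(2*Q) = 4*Q²)
x(T, o) = T + T² + o² (x(T, o) = (T² + o²) + T = T + T² + o²)
f(V, j) = -1 + j² (f(V, j) = -3 + ((-2 + (-2)² + j²) + 0*(-5)) = -3 + ((-2 + 4 + j²) + 0) = -3 + ((2 + j²) + 0) = -3 + (2 + j²) = -1 + j²)
(f(-4, 3) + J(-7))² = ((-1 + 3²) + 4*(-7)²)² = ((-1 + 9) + 4*49)² = (8 + 196)² = 204² = 41616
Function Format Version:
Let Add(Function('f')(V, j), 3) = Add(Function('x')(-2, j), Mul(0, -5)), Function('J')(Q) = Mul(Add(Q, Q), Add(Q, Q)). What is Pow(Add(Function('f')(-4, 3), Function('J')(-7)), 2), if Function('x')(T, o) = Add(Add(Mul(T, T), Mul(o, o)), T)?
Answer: 41616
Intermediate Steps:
Function('J')(Q) = Mul(4, Pow(Q, 2)) (Function('J')(Q) = Mul(Mul(2, Q), Mul(2, Q)) = Mul(4, Pow(Q, 2)))
Function('x')(T, o) = Add(T, Pow(T, 2), Pow(o, 2)) (Function('x')(T, o) = Add(Add(Pow(T, 2), Pow(o, 2)), T) = Add(T, Pow(T, 2), Pow(o, 2)))
Function('f')(V, j) = Add(-1, Pow(j, 2)) (Function('f')(V, j) = Add(-3, Add(Add(-2, Pow(-2, 2), Pow(j, 2)), Mul(0, -5))) = Add(-3, Add(Add(-2, 4, Pow(j, 2)), 0)) = Add(-3, Add(Add(2, Pow(j, 2)), 0)) = Add(-3, Add(2, Pow(j, 2))) = Add(-1, Pow(j, 2)))
Pow(Add(Function('f')(-4, 3), Function('J')(-7)), 2) = Pow(Add(Add(-1, Pow(3, 2)), Mul(4, Pow(-7, 2))), 2) = Pow(Add(Add(-1, 9), Mul(4, 49)), 2) = Pow(Add(8, 196), 2) = Pow(204, 2) = 41616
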